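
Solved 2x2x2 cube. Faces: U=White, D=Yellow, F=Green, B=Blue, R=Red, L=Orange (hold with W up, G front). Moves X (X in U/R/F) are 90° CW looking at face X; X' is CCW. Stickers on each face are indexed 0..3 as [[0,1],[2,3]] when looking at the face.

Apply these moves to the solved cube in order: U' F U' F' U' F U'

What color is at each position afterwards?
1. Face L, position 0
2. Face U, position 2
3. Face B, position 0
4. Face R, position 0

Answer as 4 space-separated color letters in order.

After move 1 (U'): U=WWWW F=OOGG R=GGRR B=RRBB L=BBOO
After move 2 (F): F=GOGO U=WWOB R=WGWR D=RGYY L=BYOY
After move 3 (U'): U=WBWO F=BYGO R=GOWR B=WGBB L=RROY
After move 4 (F'): F=YOBG U=WBGW R=GORR D=RYYY L=ROOW
After move 5 (U'): U=BWWG F=ROBG R=YORR B=GOBB L=WGOW
After move 6 (F): F=BRGO U=BWWG R=WOGR D=RYYY L=WROY
After move 7 (U'): U=WGBW F=WRGO R=BRGR B=WOBB L=GOOY
Query 1: L[0] = G
Query 2: U[2] = B
Query 3: B[0] = W
Query 4: R[0] = B

Answer: G B W B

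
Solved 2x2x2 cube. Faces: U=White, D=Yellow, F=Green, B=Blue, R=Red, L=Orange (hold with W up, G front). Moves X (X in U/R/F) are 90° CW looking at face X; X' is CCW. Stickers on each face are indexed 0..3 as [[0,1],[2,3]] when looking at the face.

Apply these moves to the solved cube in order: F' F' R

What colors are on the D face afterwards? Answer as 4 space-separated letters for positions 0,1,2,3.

After move 1 (F'): F=GGGG U=WWRR R=YRYR D=OOYY L=OWOW
After move 2 (F'): F=GGGG U=WWYY R=OROR D=WWYY L=OROR
After move 3 (R): R=OORR U=WGYG F=GWGY D=WBYB B=YBWB
Query: D face = WBYB

Answer: W B Y B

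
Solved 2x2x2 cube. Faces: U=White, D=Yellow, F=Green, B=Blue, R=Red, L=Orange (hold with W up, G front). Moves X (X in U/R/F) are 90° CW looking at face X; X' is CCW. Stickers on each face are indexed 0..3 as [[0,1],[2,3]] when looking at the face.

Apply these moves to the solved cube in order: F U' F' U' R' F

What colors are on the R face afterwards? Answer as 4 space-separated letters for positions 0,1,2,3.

Answer: W R R R

Derivation:
After move 1 (F): F=GGGG U=WWOO R=WRWR D=RRYY L=OYOY
After move 2 (U'): U=WOWO F=OYGG R=GGWR B=WRBB L=BBOY
After move 3 (F'): F=YGOG U=WOGW R=RGRR D=BYYY L=BOOW
After move 4 (U'): U=OWWG F=BOOG R=YGRR B=RGBB L=WROW
After move 5 (R'): R=GRYR U=OBWR F=BWOG D=BOYG B=YGYB
After move 6 (F): F=OBGW U=OBWR R=WRRR D=YGYG L=WBOO
Query: R face = WRRR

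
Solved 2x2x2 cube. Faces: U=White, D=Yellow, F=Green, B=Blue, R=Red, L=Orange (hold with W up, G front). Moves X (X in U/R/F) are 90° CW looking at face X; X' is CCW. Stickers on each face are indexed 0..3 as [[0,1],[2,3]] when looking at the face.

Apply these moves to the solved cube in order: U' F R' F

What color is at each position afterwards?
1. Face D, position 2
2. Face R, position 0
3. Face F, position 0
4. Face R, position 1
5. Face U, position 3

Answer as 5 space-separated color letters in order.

After move 1 (U'): U=WWWW F=OOGG R=GGRR B=RRBB L=BBOO
After move 2 (F): F=GOGO U=WWOB R=WGWR D=RGYY L=BYOY
After move 3 (R'): R=GRWW U=WBOR F=GWGB D=ROYO B=YRGB
After move 4 (F): F=GGBW U=WBYY R=ORRW D=WGYO L=BROO
Query 1: D[2] = Y
Query 2: R[0] = O
Query 3: F[0] = G
Query 4: R[1] = R
Query 5: U[3] = Y

Answer: Y O G R Y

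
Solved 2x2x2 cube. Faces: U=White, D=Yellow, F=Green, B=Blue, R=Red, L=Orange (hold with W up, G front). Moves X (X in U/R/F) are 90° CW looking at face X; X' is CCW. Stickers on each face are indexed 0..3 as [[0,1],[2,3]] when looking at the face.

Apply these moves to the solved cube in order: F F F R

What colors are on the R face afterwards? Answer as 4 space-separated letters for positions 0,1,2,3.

Answer: Y Y R R

Derivation:
After move 1 (F): F=GGGG U=WWOO R=WRWR D=RRYY L=OYOY
After move 2 (F): F=GGGG U=WWYY R=OROR D=WWYY L=OROR
After move 3 (F): F=GGGG U=WWRR R=YRYR D=OOYY L=OWOW
After move 4 (R): R=YYRR U=WGRG F=GOGY D=OBYB B=RBWB
Query: R face = YYRR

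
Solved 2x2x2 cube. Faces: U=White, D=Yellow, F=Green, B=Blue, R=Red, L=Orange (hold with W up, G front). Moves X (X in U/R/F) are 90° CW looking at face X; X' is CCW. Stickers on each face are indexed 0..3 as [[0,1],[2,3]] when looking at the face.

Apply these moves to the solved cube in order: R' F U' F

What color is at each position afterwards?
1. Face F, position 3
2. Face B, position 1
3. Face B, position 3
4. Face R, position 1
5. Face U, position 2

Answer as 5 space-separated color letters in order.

Answer: Y R B G G

Derivation:
After move 1 (R'): R=RRRR U=WBWB F=GWGW D=YGYG B=YBYB
After move 2 (F): F=GGWW U=WBOO R=WRBR D=RRYG L=OYOG
After move 3 (U'): U=BOWO F=OYWW R=GGBR B=WRYB L=YBOG
After move 4 (F): F=WOWY U=BOGB R=WGOR D=BGYG L=YROR
Query 1: F[3] = Y
Query 2: B[1] = R
Query 3: B[3] = B
Query 4: R[1] = G
Query 5: U[2] = G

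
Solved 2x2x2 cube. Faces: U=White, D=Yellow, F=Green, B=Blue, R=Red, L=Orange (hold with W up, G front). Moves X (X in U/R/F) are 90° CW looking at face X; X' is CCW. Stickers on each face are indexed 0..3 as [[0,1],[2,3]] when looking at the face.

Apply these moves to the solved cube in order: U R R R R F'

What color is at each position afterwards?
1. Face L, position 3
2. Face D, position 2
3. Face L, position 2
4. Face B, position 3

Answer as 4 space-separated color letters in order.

After move 1 (U): U=WWWW F=RRGG R=BBRR B=OOBB L=GGOO
After move 2 (R): R=RBRB U=WRWG F=RYGY D=YBYO B=WOWB
After move 3 (R): R=RRBB U=WYWY F=RBGO D=YWYW B=GORB
After move 4 (R): R=BRBR U=WBWO F=RWGW D=YRYG B=YOYB
After move 5 (R): R=BBRR U=WWWW F=RRGG D=YYYY B=OOBB
After move 6 (F'): F=RGRG U=WWBR R=YBYR D=GOYY L=GWOW
Query 1: L[3] = W
Query 2: D[2] = Y
Query 3: L[2] = O
Query 4: B[3] = B

Answer: W Y O B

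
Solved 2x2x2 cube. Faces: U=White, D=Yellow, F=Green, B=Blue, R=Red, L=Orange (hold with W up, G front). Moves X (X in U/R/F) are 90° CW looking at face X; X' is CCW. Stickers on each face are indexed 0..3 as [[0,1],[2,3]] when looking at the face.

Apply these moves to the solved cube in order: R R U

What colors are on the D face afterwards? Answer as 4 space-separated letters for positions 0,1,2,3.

After move 1 (R): R=RRRR U=WGWG F=GYGY D=YBYB B=WBWB
After move 2 (R): R=RRRR U=WYWY F=GBGB D=YWYW B=GBGB
After move 3 (U): U=WWYY F=RRGB R=GBRR B=OOGB L=GBOO
Query: D face = YWYW

Answer: Y W Y W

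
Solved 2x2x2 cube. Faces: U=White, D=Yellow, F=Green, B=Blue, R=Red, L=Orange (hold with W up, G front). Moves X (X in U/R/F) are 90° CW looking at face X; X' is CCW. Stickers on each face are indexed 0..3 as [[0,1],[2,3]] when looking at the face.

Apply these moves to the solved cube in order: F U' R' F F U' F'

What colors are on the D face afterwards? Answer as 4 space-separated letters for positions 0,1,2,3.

After move 1 (F): F=GGGG U=WWOO R=WRWR D=RRYY L=OYOY
After move 2 (U'): U=WOWO F=OYGG R=GGWR B=WRBB L=BBOY
After move 3 (R'): R=GRGW U=WBWW F=OOGO D=RYYG B=YRRB
After move 4 (F): F=GOOO U=WBYB R=WRWW D=GGYG L=BROY
After move 5 (F): F=OGOO U=WBYR R=YRBW D=WWYG L=BGOG
After move 6 (U'): U=BRWY F=BGOO R=OGBW B=YRRB L=YROG
After move 7 (F'): F=GOBO U=BROB R=WGWW D=RGYG L=YYOW
Query: D face = RGYG

Answer: R G Y G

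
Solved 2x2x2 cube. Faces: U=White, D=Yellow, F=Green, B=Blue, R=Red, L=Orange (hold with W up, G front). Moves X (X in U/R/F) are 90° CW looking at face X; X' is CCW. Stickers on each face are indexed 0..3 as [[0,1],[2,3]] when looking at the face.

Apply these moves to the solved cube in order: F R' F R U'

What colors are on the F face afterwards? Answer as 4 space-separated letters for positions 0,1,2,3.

Answer: O R O G

Derivation:
After move 1 (F): F=GGGG U=WWOO R=WRWR D=RRYY L=OYOY
After move 2 (R'): R=RRWW U=WBOB F=GWGO D=RGYG B=YBRB
After move 3 (F): F=GGOW U=WBYY R=ORBW D=WRYG L=OROG
After move 4 (R): R=BOWR U=WGYW F=GROG D=WRYY B=YBBB
After move 5 (U'): U=GWWY F=OROG R=GRWR B=BOBB L=YBOG
Query: F face = OROG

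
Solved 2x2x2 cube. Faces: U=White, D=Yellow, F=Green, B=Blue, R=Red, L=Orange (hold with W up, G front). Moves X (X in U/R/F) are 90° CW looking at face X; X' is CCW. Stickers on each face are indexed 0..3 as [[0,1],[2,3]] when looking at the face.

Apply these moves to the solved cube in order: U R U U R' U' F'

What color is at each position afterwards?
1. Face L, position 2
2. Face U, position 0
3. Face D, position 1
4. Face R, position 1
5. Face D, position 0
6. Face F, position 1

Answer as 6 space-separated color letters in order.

Answer: O W O W Y W

Derivation:
After move 1 (U): U=WWWW F=RRGG R=BBRR B=OOBB L=GGOO
After move 2 (R): R=RBRB U=WRWG F=RYGY D=YBYO B=WOWB
After move 3 (U): U=WWGR F=RBGY R=WORB B=GGWB L=RYOO
After move 4 (U): U=GWRW F=WOGY R=GGRB B=RYWB L=RBOO
After move 5 (R'): R=GBGR U=GWRR F=WWGW D=YOYY B=OYBB
After move 6 (U'): U=WRGR F=RBGW R=WWGR B=GBBB L=OYOO
After move 7 (F'): F=BWRG U=WRWG R=OWYR D=YOYY L=OROG
Query 1: L[2] = O
Query 2: U[0] = W
Query 3: D[1] = O
Query 4: R[1] = W
Query 5: D[0] = Y
Query 6: F[1] = W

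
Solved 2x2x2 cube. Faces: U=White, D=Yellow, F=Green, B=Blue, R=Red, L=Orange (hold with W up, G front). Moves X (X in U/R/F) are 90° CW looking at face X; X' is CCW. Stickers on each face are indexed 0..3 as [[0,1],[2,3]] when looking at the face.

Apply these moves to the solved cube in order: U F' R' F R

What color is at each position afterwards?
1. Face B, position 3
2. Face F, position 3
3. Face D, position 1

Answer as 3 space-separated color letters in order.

After move 1 (U): U=WWWW F=RRGG R=BBRR B=OOBB L=GGOO
After move 2 (F'): F=RGRG U=WWBR R=YBYR D=GOYY L=GWOW
After move 3 (R'): R=BRYY U=WBBO F=RWRR D=GGYG B=YOOB
After move 4 (F): F=RRRW U=WBWW R=BROY D=YBYG L=GGOG
After move 5 (R): R=OBYR U=WRWW F=RBRG D=YOYY B=WOBB
Query 1: B[3] = B
Query 2: F[3] = G
Query 3: D[1] = O

Answer: B G O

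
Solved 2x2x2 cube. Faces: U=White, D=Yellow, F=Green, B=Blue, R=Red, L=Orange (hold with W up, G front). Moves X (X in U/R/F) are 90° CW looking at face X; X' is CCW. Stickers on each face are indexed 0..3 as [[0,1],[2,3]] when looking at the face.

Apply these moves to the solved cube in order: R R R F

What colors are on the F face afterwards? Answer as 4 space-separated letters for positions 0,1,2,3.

Answer: G G W W

Derivation:
After move 1 (R): R=RRRR U=WGWG F=GYGY D=YBYB B=WBWB
After move 2 (R): R=RRRR U=WYWY F=GBGB D=YWYW B=GBGB
After move 3 (R): R=RRRR U=WBWB F=GWGW D=YGYG B=YBYB
After move 4 (F): F=GGWW U=WBOO R=WRBR D=RRYG L=OYOG
Query: F face = GGWW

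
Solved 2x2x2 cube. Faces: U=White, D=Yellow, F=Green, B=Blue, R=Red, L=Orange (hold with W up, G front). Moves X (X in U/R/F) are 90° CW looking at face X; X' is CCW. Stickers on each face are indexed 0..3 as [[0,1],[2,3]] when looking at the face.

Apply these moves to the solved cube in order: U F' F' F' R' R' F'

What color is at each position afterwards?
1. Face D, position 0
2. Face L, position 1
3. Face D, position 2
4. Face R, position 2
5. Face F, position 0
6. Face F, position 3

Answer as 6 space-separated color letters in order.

After move 1 (U): U=WWWW F=RRGG R=BBRR B=OOBB L=GGOO
After move 2 (F'): F=RGRG U=WWBR R=YBYR D=GOYY L=GWOW
After move 3 (F'): F=GGRR U=WWYY R=OBGR D=WWYY L=GROB
After move 4 (F'): F=GRGR U=WWOG R=WBWR D=RBYY L=GYOY
After move 5 (R'): R=BRWW U=WBOO F=GWGG D=RRYR B=YOBB
After move 6 (R'): R=RWBW U=WBOY F=GBGO D=RWYG B=RORB
After move 7 (F'): F=BOGG U=WBRB R=WWRW D=YYYG L=GYOO
Query 1: D[0] = Y
Query 2: L[1] = Y
Query 3: D[2] = Y
Query 4: R[2] = R
Query 5: F[0] = B
Query 6: F[3] = G

Answer: Y Y Y R B G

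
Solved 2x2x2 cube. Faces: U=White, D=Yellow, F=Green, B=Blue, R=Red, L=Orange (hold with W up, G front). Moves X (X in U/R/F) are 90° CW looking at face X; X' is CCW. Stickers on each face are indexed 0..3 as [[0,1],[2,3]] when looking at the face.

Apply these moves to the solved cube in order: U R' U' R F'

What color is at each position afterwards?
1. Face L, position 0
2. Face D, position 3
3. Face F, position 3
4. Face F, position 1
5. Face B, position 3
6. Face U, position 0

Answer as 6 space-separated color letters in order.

Answer: Y B G G B B

Derivation:
After move 1 (U): U=WWWW F=RRGG R=BBRR B=OOBB L=GGOO
After move 2 (R'): R=BRBR U=WBWO F=RWGW D=YRYG B=YOYB
After move 3 (U'): U=BOWW F=GGGW R=RWBR B=BRYB L=YOOO
After move 4 (R): R=BRRW U=BGWW F=GRGG D=YYYB B=WROB
After move 5 (F'): F=RGGG U=BGBR R=YRYW D=OOYB L=YWOW
Query 1: L[0] = Y
Query 2: D[3] = B
Query 3: F[3] = G
Query 4: F[1] = G
Query 5: B[3] = B
Query 6: U[0] = B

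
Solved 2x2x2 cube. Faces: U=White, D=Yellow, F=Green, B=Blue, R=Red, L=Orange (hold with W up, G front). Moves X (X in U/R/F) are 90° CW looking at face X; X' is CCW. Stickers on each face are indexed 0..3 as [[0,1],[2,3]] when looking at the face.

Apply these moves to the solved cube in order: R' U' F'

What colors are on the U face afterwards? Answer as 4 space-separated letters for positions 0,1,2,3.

Answer: B B G R

Derivation:
After move 1 (R'): R=RRRR U=WBWB F=GWGW D=YGYG B=YBYB
After move 2 (U'): U=BBWW F=OOGW R=GWRR B=RRYB L=YBOO
After move 3 (F'): F=OWOG U=BBGR R=GWYR D=BOYG L=YWOW
Query: U face = BBGR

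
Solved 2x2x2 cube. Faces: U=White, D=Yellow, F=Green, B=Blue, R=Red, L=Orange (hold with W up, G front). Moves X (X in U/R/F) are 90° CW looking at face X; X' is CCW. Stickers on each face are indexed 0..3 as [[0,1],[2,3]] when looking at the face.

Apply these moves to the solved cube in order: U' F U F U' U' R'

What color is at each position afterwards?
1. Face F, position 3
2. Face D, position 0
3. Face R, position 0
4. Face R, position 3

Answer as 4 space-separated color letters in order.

After move 1 (U'): U=WWWW F=OOGG R=GGRR B=RRBB L=BBOO
After move 2 (F): F=GOGO U=WWOB R=WGWR D=RGYY L=BYOY
After move 3 (U): U=OWBW F=WGGO R=RRWR B=BYBB L=GOOY
After move 4 (F): F=GWOG U=OWYO R=BRWR D=WRYY L=GROG
After move 5 (U'): U=WOOY F=GROG R=GWWR B=BRBB L=BYOG
After move 6 (U'): U=OYWO F=BYOG R=GRWR B=GWBB L=BROG
After move 7 (R'): R=RRGW U=OBWG F=BYOO D=WYYG B=YWRB
Query 1: F[3] = O
Query 2: D[0] = W
Query 3: R[0] = R
Query 4: R[3] = W

Answer: O W R W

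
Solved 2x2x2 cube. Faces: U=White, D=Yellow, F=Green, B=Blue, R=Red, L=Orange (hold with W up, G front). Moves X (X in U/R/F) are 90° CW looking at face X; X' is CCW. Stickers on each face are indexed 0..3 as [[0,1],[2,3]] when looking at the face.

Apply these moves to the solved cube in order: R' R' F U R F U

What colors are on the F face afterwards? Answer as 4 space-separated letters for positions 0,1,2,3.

After move 1 (R'): R=RRRR U=WBWB F=GWGW D=YGYG B=YBYB
After move 2 (R'): R=RRRR U=WYWY F=GBGB D=YWYW B=GBGB
After move 3 (F): F=GGBB U=WYOO R=WRYR D=RRYW L=OYOW
After move 4 (U): U=OWOY F=WRBB R=GBYR B=OYGB L=GGOW
After move 5 (R): R=YGRB U=OROB F=WRBW D=RGYO B=YYWB
After move 6 (F): F=BWWR U=ORWG R=OGBB D=RYYO L=GROG
After move 7 (U): U=WOGR F=OGWR R=YYBB B=GRWB L=BWOG
Query: F face = OGWR

Answer: O G W R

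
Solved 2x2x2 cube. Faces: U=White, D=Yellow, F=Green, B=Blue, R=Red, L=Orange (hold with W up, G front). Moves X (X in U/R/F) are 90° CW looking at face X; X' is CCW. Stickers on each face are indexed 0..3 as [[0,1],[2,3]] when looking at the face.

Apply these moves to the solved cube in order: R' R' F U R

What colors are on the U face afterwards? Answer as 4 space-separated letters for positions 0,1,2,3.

After move 1 (R'): R=RRRR U=WBWB F=GWGW D=YGYG B=YBYB
After move 2 (R'): R=RRRR U=WYWY F=GBGB D=YWYW B=GBGB
After move 3 (F): F=GGBB U=WYOO R=WRYR D=RRYW L=OYOW
After move 4 (U): U=OWOY F=WRBB R=GBYR B=OYGB L=GGOW
After move 5 (R): R=YGRB U=OROB F=WRBW D=RGYO B=YYWB
Query: U face = OROB

Answer: O R O B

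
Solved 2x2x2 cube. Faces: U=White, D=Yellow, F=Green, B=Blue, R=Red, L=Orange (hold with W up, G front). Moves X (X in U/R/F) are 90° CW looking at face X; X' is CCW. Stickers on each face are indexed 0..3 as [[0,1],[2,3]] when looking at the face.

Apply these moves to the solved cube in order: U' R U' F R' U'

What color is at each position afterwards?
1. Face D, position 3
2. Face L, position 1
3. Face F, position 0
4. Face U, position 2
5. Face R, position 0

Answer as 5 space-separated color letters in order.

Answer: B G W O G

Derivation:
After move 1 (U'): U=WWWW F=OOGG R=GGRR B=RRBB L=BBOO
After move 2 (R): R=RGRG U=WOWG F=OYGY D=YBYR B=WRWB
After move 3 (U'): U=OGWW F=BBGY R=OYRG B=RGWB L=WROO
After move 4 (F): F=GBYB U=OGOR R=WYWG D=ROYR L=WYOB
After move 5 (R'): R=YGWW U=OWOR F=GGYR D=RBYB B=RGOB
After move 6 (U'): U=WROO F=WYYR R=GGWW B=YGOB L=RGOB
Query 1: D[3] = B
Query 2: L[1] = G
Query 3: F[0] = W
Query 4: U[2] = O
Query 5: R[0] = G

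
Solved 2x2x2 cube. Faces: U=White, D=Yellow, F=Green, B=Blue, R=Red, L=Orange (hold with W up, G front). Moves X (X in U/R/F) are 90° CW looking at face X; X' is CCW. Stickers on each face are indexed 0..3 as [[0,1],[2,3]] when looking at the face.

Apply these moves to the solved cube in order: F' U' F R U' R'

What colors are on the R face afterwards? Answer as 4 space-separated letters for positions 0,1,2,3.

Answer: G G G R

Derivation:
After move 1 (F'): F=GGGG U=WWRR R=YRYR D=OOYY L=OWOW
After move 2 (U'): U=WRWR F=OWGG R=GGYR B=YRBB L=BBOW
After move 3 (F): F=GOGW U=WRWB R=WGRR D=YGYY L=BOOO
After move 4 (R): R=RWRG U=WOWW F=GGGY D=YBYY B=BRRB
After move 5 (U'): U=OWWW F=BOGY R=GGRG B=RWRB L=BROO
After move 6 (R'): R=GGGR U=ORWR F=BWGW D=YOYY B=YWBB
Query: R face = GGGR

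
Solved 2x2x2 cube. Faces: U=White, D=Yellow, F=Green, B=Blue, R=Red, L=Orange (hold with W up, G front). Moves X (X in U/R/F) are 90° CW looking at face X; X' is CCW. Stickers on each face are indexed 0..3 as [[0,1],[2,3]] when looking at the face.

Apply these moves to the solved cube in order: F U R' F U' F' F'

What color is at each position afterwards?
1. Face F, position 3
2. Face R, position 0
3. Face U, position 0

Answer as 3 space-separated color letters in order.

After move 1 (F): F=GGGG U=WWOO R=WRWR D=RRYY L=OYOY
After move 2 (U): U=OWOW F=WRGG R=BBWR B=OYBB L=GGOY
After move 3 (R'): R=BRBW U=OBOO F=WWGW D=RRYG B=YYRB
After move 4 (F): F=GWWW U=OBYG R=OROW D=BBYG L=GROR
After move 5 (U'): U=BGOY F=GRWW R=GWOW B=ORRB L=YYOR
After move 6 (F'): F=RWGW U=BGGO R=BWBW D=YRYG L=YYOO
After move 7 (F'): F=WWRG U=BGBB R=RWYW D=YOYG L=YOOG
Query 1: F[3] = G
Query 2: R[0] = R
Query 3: U[0] = B

Answer: G R B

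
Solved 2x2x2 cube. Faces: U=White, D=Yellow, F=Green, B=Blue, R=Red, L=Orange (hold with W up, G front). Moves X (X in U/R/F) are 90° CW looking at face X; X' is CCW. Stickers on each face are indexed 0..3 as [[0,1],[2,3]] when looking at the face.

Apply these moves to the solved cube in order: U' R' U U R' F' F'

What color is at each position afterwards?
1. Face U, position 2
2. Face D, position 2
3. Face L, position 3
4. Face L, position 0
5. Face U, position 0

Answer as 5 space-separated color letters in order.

Answer: R Y B G R

Derivation:
After move 1 (U'): U=WWWW F=OOGG R=GGRR B=RRBB L=BBOO
After move 2 (R'): R=GRGR U=WBWR F=OWGW D=YOYG B=YRYB
After move 3 (U): U=WWRB F=GRGW R=YRGR B=BBYB L=OWOO
After move 4 (U): U=RWBW F=YRGW R=BBGR B=OWYB L=GROO
After move 5 (R'): R=BRBG U=RYBO F=YWGW D=YRYW B=GWOB
After move 6 (F'): F=WWYG U=RYBB R=RRYG D=ROYW L=GOOB
After move 7 (F'): F=WGWY U=RYRY R=ORRG D=OBYW L=GBOB
Query 1: U[2] = R
Query 2: D[2] = Y
Query 3: L[3] = B
Query 4: L[0] = G
Query 5: U[0] = R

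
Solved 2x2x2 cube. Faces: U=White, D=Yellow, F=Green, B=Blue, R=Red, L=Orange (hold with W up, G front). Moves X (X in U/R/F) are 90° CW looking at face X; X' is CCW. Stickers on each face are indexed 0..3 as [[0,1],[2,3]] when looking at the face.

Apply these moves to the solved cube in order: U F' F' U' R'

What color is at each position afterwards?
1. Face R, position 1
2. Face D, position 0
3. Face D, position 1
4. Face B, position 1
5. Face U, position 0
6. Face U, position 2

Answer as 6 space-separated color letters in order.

After move 1 (U): U=WWWW F=RRGG R=BBRR B=OOBB L=GGOO
After move 2 (F'): F=RGRG U=WWBR R=YBYR D=GOYY L=GWOW
After move 3 (F'): F=GGRR U=WWYY R=OBGR D=WWYY L=GROB
After move 4 (U'): U=WYWY F=GRRR R=GGGR B=OBBB L=OOOB
After move 5 (R'): R=GRGG U=WBWO F=GYRY D=WRYR B=YBWB
Query 1: R[1] = R
Query 2: D[0] = W
Query 3: D[1] = R
Query 4: B[1] = B
Query 5: U[0] = W
Query 6: U[2] = W

Answer: R W R B W W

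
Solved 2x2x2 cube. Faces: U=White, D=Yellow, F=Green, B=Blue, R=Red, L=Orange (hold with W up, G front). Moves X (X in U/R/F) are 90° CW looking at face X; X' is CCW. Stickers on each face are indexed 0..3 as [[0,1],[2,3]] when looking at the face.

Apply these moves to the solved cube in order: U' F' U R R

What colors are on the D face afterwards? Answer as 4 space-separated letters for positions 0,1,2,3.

Answer: B W Y W

Derivation:
After move 1 (U'): U=WWWW F=OOGG R=GGRR B=RRBB L=BBOO
After move 2 (F'): F=OGOG U=WWGR R=YGYR D=BOYY L=BWOW
After move 3 (U): U=GWRW F=YGOG R=RRYR B=BWBB L=OGOW
After move 4 (R): R=YRRR U=GGRG F=YOOY D=BBYB B=WWWB
After move 5 (R): R=RYRR U=GORY F=YBOB D=BWYW B=GWGB
Query: D face = BWYW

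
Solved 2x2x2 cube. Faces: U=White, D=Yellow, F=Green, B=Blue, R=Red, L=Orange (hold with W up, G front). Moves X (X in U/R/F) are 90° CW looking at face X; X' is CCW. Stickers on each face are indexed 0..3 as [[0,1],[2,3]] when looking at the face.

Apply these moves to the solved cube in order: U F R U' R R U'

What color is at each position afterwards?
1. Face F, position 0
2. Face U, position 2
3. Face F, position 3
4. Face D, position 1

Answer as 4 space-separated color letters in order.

After move 1 (U): U=WWWW F=RRGG R=BBRR B=OOBB L=GGOO
After move 2 (F): F=GRGR U=WWOG R=WBWR D=RBYY L=GYOY
After move 3 (R): R=WWRB U=WROR F=GBGY D=RBYO B=GOWB
After move 4 (U'): U=RRWO F=GYGY R=GBRB B=WWWB L=GOOY
After move 5 (R): R=RGBB U=RYWY F=GBGO D=RWYW B=OWRB
After move 6 (R): R=BRBG U=RBWO F=GWGW D=RRYO B=YWYB
After move 7 (U'): U=BORW F=GOGW R=GWBG B=BRYB L=YWOY
Query 1: F[0] = G
Query 2: U[2] = R
Query 3: F[3] = W
Query 4: D[1] = R

Answer: G R W R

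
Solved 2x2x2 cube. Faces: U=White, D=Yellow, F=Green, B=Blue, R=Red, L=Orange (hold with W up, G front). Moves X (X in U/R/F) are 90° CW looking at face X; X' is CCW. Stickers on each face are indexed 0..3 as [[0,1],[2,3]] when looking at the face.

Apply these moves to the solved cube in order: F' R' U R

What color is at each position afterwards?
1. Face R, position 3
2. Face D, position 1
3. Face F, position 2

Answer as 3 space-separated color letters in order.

After move 1 (F'): F=GGGG U=WWRR R=YRYR D=OOYY L=OWOW
After move 2 (R'): R=RRYY U=WBRB F=GWGR D=OGYG B=YBOB
After move 3 (U): U=RWBB F=RRGR R=YBYY B=OWOB L=GWOW
After move 4 (R): R=YYYB U=RRBR F=RGGG D=OOYO B=BWWB
Query 1: R[3] = B
Query 2: D[1] = O
Query 3: F[2] = G

Answer: B O G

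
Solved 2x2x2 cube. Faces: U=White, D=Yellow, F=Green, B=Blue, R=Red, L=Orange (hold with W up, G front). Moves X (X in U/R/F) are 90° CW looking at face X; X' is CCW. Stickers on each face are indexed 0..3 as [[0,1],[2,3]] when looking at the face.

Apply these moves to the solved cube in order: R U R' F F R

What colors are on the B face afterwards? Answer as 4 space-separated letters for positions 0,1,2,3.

After move 1 (R): R=RRRR U=WGWG F=GYGY D=YBYB B=WBWB
After move 2 (U): U=WWGG F=RRGY R=WBRR B=OOWB L=GYOO
After move 3 (R'): R=BRWR U=WWGO F=RWGG D=YRYY B=BOBB
After move 4 (F): F=GRGW U=WWOY R=GROR D=WBYY L=GYOR
After move 5 (F): F=GGWR U=WWRY R=ORYR D=OGYY L=GWOB
After move 6 (R): R=YORR U=WGRR F=GGWY D=OBYB B=YOWB
Query: B face = YOWB

Answer: Y O W B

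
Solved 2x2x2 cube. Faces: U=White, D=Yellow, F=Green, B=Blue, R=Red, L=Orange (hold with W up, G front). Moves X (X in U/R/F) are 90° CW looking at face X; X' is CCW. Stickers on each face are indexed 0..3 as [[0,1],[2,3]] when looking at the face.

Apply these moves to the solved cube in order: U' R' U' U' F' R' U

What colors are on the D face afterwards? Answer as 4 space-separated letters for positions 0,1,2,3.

After move 1 (U'): U=WWWW F=OOGG R=GGRR B=RRBB L=BBOO
After move 2 (R'): R=GRGR U=WBWR F=OWGW D=YOYG B=YRYB
After move 3 (U'): U=BRWW F=BBGW R=OWGR B=GRYB L=YROO
After move 4 (U'): U=RWBW F=YRGW R=BBGR B=OWYB L=GROO
After move 5 (F'): F=RWYG U=RWBG R=OBYR D=ROYG L=GWOB
After move 6 (R'): R=BROY U=RYBO F=RWYG D=RWYG B=GWOB
After move 7 (U): U=BROY F=BRYG R=GWOY B=GWOB L=RWOB
Query: D face = RWYG

Answer: R W Y G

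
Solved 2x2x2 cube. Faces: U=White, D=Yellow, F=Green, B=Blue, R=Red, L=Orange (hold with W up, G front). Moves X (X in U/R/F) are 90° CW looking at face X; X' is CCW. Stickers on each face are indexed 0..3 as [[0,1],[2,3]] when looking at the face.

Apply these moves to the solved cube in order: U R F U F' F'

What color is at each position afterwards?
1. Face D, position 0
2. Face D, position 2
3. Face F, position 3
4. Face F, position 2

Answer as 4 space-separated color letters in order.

After move 1 (U): U=WWWW F=RRGG R=BBRR B=OOBB L=GGOO
After move 2 (R): R=RBRB U=WRWG F=RYGY D=YBYO B=WOWB
After move 3 (F): F=GRYY U=WROG R=WBGB D=RRYO L=GYOB
After move 4 (U): U=OWGR F=WBYY R=WOGB B=GYWB L=GROB
After move 5 (F'): F=BYWY U=OWWG R=RORB D=RBYO L=GROG
After move 6 (F'): F=YYBW U=OWRR R=BORB D=RGYO L=GGOW
Query 1: D[0] = R
Query 2: D[2] = Y
Query 3: F[3] = W
Query 4: F[2] = B

Answer: R Y W B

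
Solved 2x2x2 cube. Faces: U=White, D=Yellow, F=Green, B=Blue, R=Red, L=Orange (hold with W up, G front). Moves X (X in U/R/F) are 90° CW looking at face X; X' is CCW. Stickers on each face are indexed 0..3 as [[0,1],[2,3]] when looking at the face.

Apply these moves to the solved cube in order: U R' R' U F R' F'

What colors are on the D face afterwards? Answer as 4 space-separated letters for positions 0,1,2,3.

After move 1 (U): U=WWWW F=RRGG R=BBRR B=OOBB L=GGOO
After move 2 (R'): R=BRBR U=WBWO F=RWGW D=YRYG B=YOYB
After move 3 (R'): R=RRBB U=WYWY F=RBGO D=YWYW B=GORB
After move 4 (U): U=WWYY F=RRGO R=GOBB B=GGRB L=RBOO
After move 5 (F): F=GROR U=WWOB R=YOYB D=BGYW L=RYOW
After move 6 (R'): R=OBYY U=WROG F=GWOB D=BRYR B=WGGB
After move 7 (F'): F=WBGO U=WROY R=RBBY D=YWYR L=RGOO
Query: D face = YWYR

Answer: Y W Y R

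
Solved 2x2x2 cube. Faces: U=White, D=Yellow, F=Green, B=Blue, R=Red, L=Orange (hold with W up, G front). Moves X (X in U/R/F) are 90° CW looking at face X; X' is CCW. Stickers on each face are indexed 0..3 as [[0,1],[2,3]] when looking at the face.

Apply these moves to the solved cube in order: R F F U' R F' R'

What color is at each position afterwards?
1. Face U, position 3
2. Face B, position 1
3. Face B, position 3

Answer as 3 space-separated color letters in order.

After move 1 (R): R=RRRR U=WGWG F=GYGY D=YBYB B=WBWB
After move 2 (F): F=GGYY U=WGOO R=WRGR D=RRYB L=OYOB
After move 3 (F): F=YGYG U=WGBY R=OROR D=GWYB L=OROR
After move 4 (U'): U=GYWB F=ORYG R=YGOR B=ORWB L=WBOR
After move 5 (R): R=OYRG U=GRWG F=OWYB D=GWYO B=BRYB
After move 6 (F'): F=WBOY U=GROR R=WYGG D=BRYO L=WGOW
After move 7 (R'): R=YGWG U=GYOB F=WROR D=BBYY B=ORRB
Query 1: U[3] = B
Query 2: B[1] = R
Query 3: B[3] = B

Answer: B R B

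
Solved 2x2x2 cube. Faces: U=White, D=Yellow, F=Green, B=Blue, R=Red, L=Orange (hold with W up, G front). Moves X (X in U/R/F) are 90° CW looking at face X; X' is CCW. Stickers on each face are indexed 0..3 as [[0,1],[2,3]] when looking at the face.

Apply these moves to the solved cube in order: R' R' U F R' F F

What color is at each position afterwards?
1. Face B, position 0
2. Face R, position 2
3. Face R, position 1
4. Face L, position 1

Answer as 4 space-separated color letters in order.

After move 1 (R'): R=RRRR U=WBWB F=GWGW D=YGYG B=YBYB
After move 2 (R'): R=RRRR U=WYWY F=GBGB D=YWYW B=GBGB
After move 3 (U): U=WWYY F=RRGB R=GBRR B=OOGB L=GBOO
After move 4 (F): F=GRBR U=WWOB R=YBYR D=RGYW L=GYOW
After move 5 (R'): R=BRYY U=WGOO F=GWBB D=RRYR B=WOGB
After move 6 (F): F=BGBW U=WGWY R=OROY D=YBYR L=GROR
After move 7 (F): F=BBWG U=WGRR R=WRYY D=OOYR L=GYOB
Query 1: B[0] = W
Query 2: R[2] = Y
Query 3: R[1] = R
Query 4: L[1] = Y

Answer: W Y R Y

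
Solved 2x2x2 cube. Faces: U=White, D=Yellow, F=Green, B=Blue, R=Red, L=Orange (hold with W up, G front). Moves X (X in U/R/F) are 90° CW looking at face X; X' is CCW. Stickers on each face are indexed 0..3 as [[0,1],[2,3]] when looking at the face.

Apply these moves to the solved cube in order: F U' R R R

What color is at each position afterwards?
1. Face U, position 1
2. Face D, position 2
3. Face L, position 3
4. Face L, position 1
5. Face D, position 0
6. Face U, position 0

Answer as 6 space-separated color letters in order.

After move 1 (F): F=GGGG U=WWOO R=WRWR D=RRYY L=OYOY
After move 2 (U'): U=WOWO F=OYGG R=GGWR B=WRBB L=BBOY
After move 3 (R): R=WGRG U=WYWG F=ORGY D=RBYW B=OROB
After move 4 (R): R=RWGG U=WRWY F=OBGW D=ROYO B=GRYB
After move 5 (R): R=GRGW U=WBWW F=OOGO D=RYYG B=YRRB
Query 1: U[1] = B
Query 2: D[2] = Y
Query 3: L[3] = Y
Query 4: L[1] = B
Query 5: D[0] = R
Query 6: U[0] = W

Answer: B Y Y B R W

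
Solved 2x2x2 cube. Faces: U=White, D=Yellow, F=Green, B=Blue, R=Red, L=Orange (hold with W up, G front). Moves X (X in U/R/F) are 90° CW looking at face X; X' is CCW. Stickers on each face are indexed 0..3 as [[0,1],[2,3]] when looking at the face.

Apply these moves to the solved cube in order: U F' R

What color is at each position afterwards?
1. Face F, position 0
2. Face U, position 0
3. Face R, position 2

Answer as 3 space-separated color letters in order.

After move 1 (U): U=WWWW F=RRGG R=BBRR B=OOBB L=GGOO
After move 2 (F'): F=RGRG U=WWBR R=YBYR D=GOYY L=GWOW
After move 3 (R): R=YYRB U=WGBG F=RORY D=GBYO B=ROWB
Query 1: F[0] = R
Query 2: U[0] = W
Query 3: R[2] = R

Answer: R W R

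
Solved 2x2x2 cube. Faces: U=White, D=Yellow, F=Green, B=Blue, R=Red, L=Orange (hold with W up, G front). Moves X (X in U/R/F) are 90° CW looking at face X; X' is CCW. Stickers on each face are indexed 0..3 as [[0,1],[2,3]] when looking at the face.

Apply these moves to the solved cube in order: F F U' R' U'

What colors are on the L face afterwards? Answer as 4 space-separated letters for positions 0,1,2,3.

Answer: Y R O R

Derivation:
After move 1 (F): F=GGGG U=WWOO R=WRWR D=RRYY L=OYOY
After move 2 (F): F=GGGG U=WWYY R=OROR D=WWYY L=OROR
After move 3 (U'): U=WYWY F=ORGG R=GGOR B=ORBB L=BBOR
After move 4 (R'): R=GRGO U=WBWO F=OYGY D=WRYG B=YRWB
After move 5 (U'): U=BOWW F=BBGY R=OYGO B=GRWB L=YROR
Query: L face = YROR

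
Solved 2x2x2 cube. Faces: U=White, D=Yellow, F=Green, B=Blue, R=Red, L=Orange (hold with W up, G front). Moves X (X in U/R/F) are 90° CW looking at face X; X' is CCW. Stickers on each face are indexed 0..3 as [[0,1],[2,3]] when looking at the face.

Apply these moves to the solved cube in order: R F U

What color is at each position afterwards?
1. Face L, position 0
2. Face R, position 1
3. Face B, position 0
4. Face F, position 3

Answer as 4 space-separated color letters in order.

After move 1 (R): R=RRRR U=WGWG F=GYGY D=YBYB B=WBWB
After move 2 (F): F=GGYY U=WGOO R=WRGR D=RRYB L=OYOB
After move 3 (U): U=OWOG F=WRYY R=WBGR B=OYWB L=GGOB
Query 1: L[0] = G
Query 2: R[1] = B
Query 3: B[0] = O
Query 4: F[3] = Y

Answer: G B O Y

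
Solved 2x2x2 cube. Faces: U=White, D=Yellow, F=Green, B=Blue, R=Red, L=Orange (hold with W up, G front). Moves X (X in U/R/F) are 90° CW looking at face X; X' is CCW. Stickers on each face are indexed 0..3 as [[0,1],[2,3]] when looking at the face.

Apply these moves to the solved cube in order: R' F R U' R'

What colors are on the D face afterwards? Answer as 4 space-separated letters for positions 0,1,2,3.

Answer: R Y Y G

Derivation:
After move 1 (R'): R=RRRR U=WBWB F=GWGW D=YGYG B=YBYB
After move 2 (F): F=GGWW U=WBOO R=WRBR D=RRYG L=OYOG
After move 3 (R): R=BWRR U=WGOW F=GRWG D=RYYY B=OBBB
After move 4 (U'): U=GWWO F=OYWG R=GRRR B=BWBB L=OBOG
After move 5 (R'): R=RRGR U=GBWB F=OWWO D=RYYG B=YWYB
Query: D face = RYYG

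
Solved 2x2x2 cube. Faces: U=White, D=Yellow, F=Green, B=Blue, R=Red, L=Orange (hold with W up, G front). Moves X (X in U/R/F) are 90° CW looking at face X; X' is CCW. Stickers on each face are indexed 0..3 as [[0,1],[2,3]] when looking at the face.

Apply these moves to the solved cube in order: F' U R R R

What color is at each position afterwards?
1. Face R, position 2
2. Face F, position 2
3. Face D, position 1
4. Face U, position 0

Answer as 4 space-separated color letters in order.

Answer: B G R R

Derivation:
After move 1 (F'): F=GGGG U=WWRR R=YRYR D=OOYY L=OWOW
After move 2 (U): U=RWRW F=YRGG R=BBYR B=OWBB L=GGOW
After move 3 (R): R=YBRB U=RRRG F=YOGY D=OBYO B=WWWB
After move 4 (R): R=RYBB U=RORY F=YBGO D=OWYW B=GWRB
After move 5 (R): R=BRBY U=RBRO F=YWGW D=ORYG B=YWOB
Query 1: R[2] = B
Query 2: F[2] = G
Query 3: D[1] = R
Query 4: U[0] = R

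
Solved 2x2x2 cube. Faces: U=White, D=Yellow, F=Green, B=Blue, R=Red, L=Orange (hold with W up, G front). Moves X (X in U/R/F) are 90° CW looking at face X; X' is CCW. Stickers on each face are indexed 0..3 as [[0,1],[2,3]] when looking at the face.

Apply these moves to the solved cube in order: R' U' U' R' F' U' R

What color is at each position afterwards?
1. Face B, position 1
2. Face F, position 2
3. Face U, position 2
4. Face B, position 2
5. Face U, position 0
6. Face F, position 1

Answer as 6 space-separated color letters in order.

Answer: R Y B O Y O

Derivation:
After move 1 (R'): R=RRRR U=WBWB F=GWGW D=YGYG B=YBYB
After move 2 (U'): U=BBWW F=OOGW R=GWRR B=RRYB L=YBOO
After move 3 (U'): U=BWBW F=YBGW R=OORR B=GWYB L=RROO
After move 4 (R'): R=OROR U=BYBG F=YWGW D=YBYW B=GWGB
After move 5 (F'): F=WWYG U=BYOO R=BRYR D=ROYW L=RGOB
After move 6 (U'): U=YOBO F=RGYG R=WWYR B=BRGB L=GWOB
After move 7 (R): R=YWRW U=YGBG F=ROYW D=RGYB B=OROB
Query 1: B[1] = R
Query 2: F[2] = Y
Query 3: U[2] = B
Query 4: B[2] = O
Query 5: U[0] = Y
Query 6: F[1] = O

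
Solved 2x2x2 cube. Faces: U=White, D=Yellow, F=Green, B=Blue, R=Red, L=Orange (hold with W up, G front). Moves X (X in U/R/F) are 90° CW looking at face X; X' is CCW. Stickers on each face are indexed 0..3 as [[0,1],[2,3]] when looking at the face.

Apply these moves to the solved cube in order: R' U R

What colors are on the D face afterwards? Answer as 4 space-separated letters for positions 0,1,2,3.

After move 1 (R'): R=RRRR U=WBWB F=GWGW D=YGYG B=YBYB
After move 2 (U): U=WWBB F=RRGW R=YBRR B=OOYB L=GWOO
After move 3 (R): R=RYRB U=WRBW F=RGGG D=YYYO B=BOWB
Query: D face = YYYO

Answer: Y Y Y O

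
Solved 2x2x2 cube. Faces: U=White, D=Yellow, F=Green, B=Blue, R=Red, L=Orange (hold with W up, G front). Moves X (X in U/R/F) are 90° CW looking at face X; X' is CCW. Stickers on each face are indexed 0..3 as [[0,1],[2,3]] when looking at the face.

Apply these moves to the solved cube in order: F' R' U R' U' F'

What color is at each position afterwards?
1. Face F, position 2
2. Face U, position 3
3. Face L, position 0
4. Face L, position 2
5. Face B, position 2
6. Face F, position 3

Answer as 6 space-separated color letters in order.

Answer: G Y G O G G

Derivation:
After move 1 (F'): F=GGGG U=WWRR R=YRYR D=OOYY L=OWOW
After move 2 (R'): R=RRYY U=WBRB F=GWGR D=OGYG B=YBOB
After move 3 (U): U=RWBB F=RRGR R=YBYY B=OWOB L=GWOW
After move 4 (R'): R=BYYY U=ROBO F=RWGB D=ORYR B=GWGB
After move 5 (U'): U=OORB F=GWGB R=RWYY B=BYGB L=GWOW
After move 6 (F'): F=WBGG U=OORY R=RWOY D=WWYR L=GBOR
Query 1: F[2] = G
Query 2: U[3] = Y
Query 3: L[0] = G
Query 4: L[2] = O
Query 5: B[2] = G
Query 6: F[3] = G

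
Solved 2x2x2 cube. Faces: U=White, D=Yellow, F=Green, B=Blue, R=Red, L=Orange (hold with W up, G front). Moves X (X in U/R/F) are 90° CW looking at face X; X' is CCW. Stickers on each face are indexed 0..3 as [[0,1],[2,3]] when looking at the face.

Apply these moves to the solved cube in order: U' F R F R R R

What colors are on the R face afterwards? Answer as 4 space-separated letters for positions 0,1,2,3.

After move 1 (U'): U=WWWW F=OOGG R=GGRR B=RRBB L=BBOO
After move 2 (F): F=GOGO U=WWOB R=WGWR D=RGYY L=BYOY
After move 3 (R): R=WWRG U=WOOO F=GGGY D=RBYR B=BRWB
After move 4 (F): F=GGYG U=WOYY R=OWOG D=RWYR L=BROB
After move 5 (R): R=OOGW U=WGYG F=GWYR D=RWYB B=YROB
After move 6 (R): R=GOWO U=WWYR F=GWYB D=ROYY B=GRGB
After move 7 (R): R=WGOO U=WWYB F=GOYY D=RGYG B=RRWB
Query: R face = WGOO

Answer: W G O O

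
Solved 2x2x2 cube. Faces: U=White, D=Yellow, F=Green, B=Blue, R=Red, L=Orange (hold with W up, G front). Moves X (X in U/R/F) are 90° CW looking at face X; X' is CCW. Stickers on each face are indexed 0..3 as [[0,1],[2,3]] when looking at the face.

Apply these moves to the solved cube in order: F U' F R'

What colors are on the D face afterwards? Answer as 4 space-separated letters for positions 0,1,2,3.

After move 1 (F): F=GGGG U=WWOO R=WRWR D=RRYY L=OYOY
After move 2 (U'): U=WOWO F=OYGG R=GGWR B=WRBB L=BBOY
After move 3 (F): F=GOGY U=WOYB R=WGOR D=WGYY L=BROR
After move 4 (R'): R=GRWO U=WBYW F=GOGB D=WOYY B=YRGB
Query: D face = WOYY

Answer: W O Y Y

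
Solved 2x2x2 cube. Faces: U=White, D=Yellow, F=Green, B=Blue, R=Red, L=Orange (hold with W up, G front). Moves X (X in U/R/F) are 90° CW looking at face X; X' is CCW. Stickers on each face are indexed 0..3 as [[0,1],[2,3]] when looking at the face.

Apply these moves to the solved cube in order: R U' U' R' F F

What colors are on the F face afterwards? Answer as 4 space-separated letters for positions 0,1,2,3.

After move 1 (R): R=RRRR U=WGWG F=GYGY D=YBYB B=WBWB
After move 2 (U'): U=GGWW F=OOGY R=GYRR B=RRWB L=WBOO
After move 3 (U'): U=GWGW F=WBGY R=OORR B=GYWB L=RROO
After move 4 (R'): R=OROR U=GWGG F=WWGW D=YBYY B=BYBB
After move 5 (F): F=GWWW U=GWOR R=GRGR D=OOYY L=RYOB
After move 6 (F): F=WGWW U=GWBY R=ORRR D=GGYY L=ROOO
Query: F face = WGWW

Answer: W G W W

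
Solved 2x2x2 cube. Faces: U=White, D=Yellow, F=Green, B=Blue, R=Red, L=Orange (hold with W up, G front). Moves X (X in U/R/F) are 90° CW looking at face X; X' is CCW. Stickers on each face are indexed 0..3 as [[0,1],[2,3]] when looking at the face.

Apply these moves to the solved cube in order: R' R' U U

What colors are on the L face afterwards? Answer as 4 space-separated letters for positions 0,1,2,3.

Answer: R R O O

Derivation:
After move 1 (R'): R=RRRR U=WBWB F=GWGW D=YGYG B=YBYB
After move 2 (R'): R=RRRR U=WYWY F=GBGB D=YWYW B=GBGB
After move 3 (U): U=WWYY F=RRGB R=GBRR B=OOGB L=GBOO
After move 4 (U): U=YWYW F=GBGB R=OORR B=GBGB L=RROO
Query: L face = RROO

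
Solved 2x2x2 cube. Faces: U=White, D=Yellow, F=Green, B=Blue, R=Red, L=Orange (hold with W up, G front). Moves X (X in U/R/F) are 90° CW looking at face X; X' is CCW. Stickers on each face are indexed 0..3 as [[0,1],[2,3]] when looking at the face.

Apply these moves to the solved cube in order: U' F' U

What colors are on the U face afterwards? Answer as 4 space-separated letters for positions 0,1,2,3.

Answer: G W R W

Derivation:
After move 1 (U'): U=WWWW F=OOGG R=GGRR B=RRBB L=BBOO
After move 2 (F'): F=OGOG U=WWGR R=YGYR D=BOYY L=BWOW
After move 3 (U): U=GWRW F=YGOG R=RRYR B=BWBB L=OGOW
Query: U face = GWRW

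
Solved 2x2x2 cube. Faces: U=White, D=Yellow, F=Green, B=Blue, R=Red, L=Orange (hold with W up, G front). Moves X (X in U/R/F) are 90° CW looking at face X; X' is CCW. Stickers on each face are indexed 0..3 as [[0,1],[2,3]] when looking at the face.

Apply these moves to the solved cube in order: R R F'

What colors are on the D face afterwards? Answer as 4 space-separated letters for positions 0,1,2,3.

Answer: O O Y W

Derivation:
After move 1 (R): R=RRRR U=WGWG F=GYGY D=YBYB B=WBWB
After move 2 (R): R=RRRR U=WYWY F=GBGB D=YWYW B=GBGB
After move 3 (F'): F=BBGG U=WYRR R=WRYR D=OOYW L=OYOW
Query: D face = OOYW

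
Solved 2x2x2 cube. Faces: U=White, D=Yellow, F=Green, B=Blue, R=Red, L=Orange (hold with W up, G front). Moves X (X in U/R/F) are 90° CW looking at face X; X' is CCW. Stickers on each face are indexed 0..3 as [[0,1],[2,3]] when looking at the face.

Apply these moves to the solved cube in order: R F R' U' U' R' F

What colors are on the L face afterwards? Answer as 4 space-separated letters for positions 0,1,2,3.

After move 1 (R): R=RRRR U=WGWG F=GYGY D=YBYB B=WBWB
After move 2 (F): F=GGYY U=WGOO R=WRGR D=RRYB L=OYOB
After move 3 (R'): R=RRWG U=WWOW F=GGYO D=RGYY B=BBRB
After move 4 (U'): U=WWWO F=OYYO R=GGWG B=RRRB L=BBOB
After move 5 (U'): U=WOWW F=BBYO R=OYWG B=GGRB L=RROB
After move 6 (R'): R=YGOW U=WRWG F=BOYW D=RBYO B=YGGB
After move 7 (F): F=YBWO U=WRBR R=WGGW D=OYYO L=RROB
Query: L face = RROB

Answer: R R O B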